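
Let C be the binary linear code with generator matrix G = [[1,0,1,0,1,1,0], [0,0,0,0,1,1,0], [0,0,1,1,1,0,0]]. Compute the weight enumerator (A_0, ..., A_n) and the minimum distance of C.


Weight distribution: A_0 = 1, A_2 = 2, A_3 = 4, A_4 = 1. Minimum distance d = 2.

Enumerate all 2^3 = 8 messages m ∈ F_2^3.
For each, compute codeword c = mG in F_2^7, then tally its weight.
  m = 000 → c = 0000000, weight = 0.
  m = 100 → c = 1010110, weight = 4.
  m = 010 → c = 0000110, weight = 2.
  m = 110 → c = 1010000, weight = 2.
  m = 001 → c = 0011100, weight = 3.
  m = 101 → c = 1001010, weight = 3.
  m = 011 → c = 0011010, weight = 3.
  m = 111 → c = 1001100, weight = 3.
Tally weights:
  weight 0: 1 codewords.
  weight 2: 2 codewords.
  weight 3: 4 codewords.
  weight 4: 1 codewords.
Minimum distance d = smallest w > 0 with A_w > 0 = 2.
Sanity: Σ A_w = 8 = 2^3 = 8 ✓.


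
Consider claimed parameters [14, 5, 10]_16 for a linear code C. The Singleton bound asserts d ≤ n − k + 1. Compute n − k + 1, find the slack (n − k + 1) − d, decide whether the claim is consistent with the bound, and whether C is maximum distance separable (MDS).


Singleton RHS = n − k + 1 = 10, slack = 0, bound satisfied, MDS.

Singleton bound: d ≤ n − k + 1.
Here n = 14, k = 5, so n − k + 1 = 10.
Given d = 10, check d ≤ 10: YES.
Slack = (n − k + 1) − d = 0.
The code is MDS (slack = 0).
Description: the claimed parameters are [14, 5, 10]_16; such a code would be MDS (meets Singleton bound).


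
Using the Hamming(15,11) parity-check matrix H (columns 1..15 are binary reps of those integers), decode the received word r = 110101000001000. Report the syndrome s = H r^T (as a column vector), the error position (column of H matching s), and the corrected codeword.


s = (1, 1, 0, 1)^T, error position = 13, corrected codeword c = 110101000001100

Compute s = H r^T mod 2 one row at a time:
  s_1 = 0 + 0 + 0 + 0 + 1 + 0 + 0 + 0 = 1 ≡ 1 (mod 2).
  s_2 = 1 + 0 + 1 + 0 + 1 + 0 + 0 + 0 = 3 ≡ 1 (mod 2).
  s_3 = 1 + 0 + 1 + 0 + 0 + 0 + 0 + 0 = 2 ≡ 0 (mod 2).
  s_4 = 1 + 0 + 0 + 0 + 0 + 0 + 0 + 0 = 1 ≡ 1 (mod 2).
s = (1, 1, 0, 1)^T — this equals column 13 of H (binary 1101), so error is at position 13.
Correct: flip bit 13 of r = 110101000001000 to get c = 110101000001100.


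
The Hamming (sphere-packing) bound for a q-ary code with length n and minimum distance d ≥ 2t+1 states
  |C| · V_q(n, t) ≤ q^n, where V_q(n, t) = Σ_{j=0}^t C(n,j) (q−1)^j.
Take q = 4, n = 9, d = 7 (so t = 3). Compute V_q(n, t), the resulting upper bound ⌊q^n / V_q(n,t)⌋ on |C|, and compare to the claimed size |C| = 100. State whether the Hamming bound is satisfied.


V_q(n, t) = 2620, q^n = 262144, Hamming bound = 100, |C| = 100 ≤ bound (satisfied).

Step 1: Compute V_q(n, t) = Σ_{j=0}^3 C(n, j) (q−1)^j.
  j = 0: C(9,0)·(3)^0 = 1·1 = 1.
  j = 1: C(9,1)·(3)^1 = 9·3 = 27.
  j = 2: C(9,2)·(3)^2 = 36·9 = 324.
  j = 3: C(9,3)·(3)^3 = 84·27 = 2268.
  V_q(n, t) = 1 + 27 + 324 + 2268 = 2620.
Step 2: q^n = 4^9 = 262144.
Step 3: Hamming bound ⌊q^n / V_q(n,t)⌋ = ⌊262144/2620⌋ = 100.
Step 4: Compare |C| = 100 to 100: satisfied.
The claimed |C| lies at the Hamming bound (tight).


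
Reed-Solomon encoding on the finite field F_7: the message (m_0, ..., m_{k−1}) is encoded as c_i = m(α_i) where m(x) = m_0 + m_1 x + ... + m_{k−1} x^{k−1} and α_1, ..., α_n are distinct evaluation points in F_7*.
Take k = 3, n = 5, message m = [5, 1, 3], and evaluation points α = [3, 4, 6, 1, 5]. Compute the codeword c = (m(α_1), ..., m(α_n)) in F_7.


c = [0, 1, 0, 2, 1]

Message polynomial: m(x) = 5 + 1·x + 3·x^2 (mod 7).
For each evaluation point α_i, compute m(α_i) mod 7:
  α_1 = 3: Horner steps 3 → 3 → 0, so m(3) = 0.
  α_2 = 4: Horner steps 3 → 6 → 1, so m(4) = 1.
  α_3 = 6: Horner steps 3 → 5 → 0, so m(6) = 0.
  α_4 = 1: Horner steps 3 → 4 → 2, so m(1) = 2.
  α_5 = 5: Horner steps 3 → 2 → 1, so m(5) = 1.
Codeword c = [0, 1, 0, 2, 1] ∈ F_7^5.


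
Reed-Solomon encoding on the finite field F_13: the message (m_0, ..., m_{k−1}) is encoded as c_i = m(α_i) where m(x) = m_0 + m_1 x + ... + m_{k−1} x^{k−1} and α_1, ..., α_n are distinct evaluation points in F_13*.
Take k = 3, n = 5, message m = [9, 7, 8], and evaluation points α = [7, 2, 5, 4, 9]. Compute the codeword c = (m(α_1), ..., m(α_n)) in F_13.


c = [8, 3, 10, 9, 5]

Message polynomial: m(x) = 9 + 7·x + 8·x^2 (mod 13).
For each evaluation point α_i, compute m(α_i) mod 13:
  α_1 = 7: Horner steps 8 → 11 → 8, so m(7) = 8.
  α_2 = 2: Horner steps 8 → 10 → 3, so m(2) = 3.
  α_3 = 5: Horner steps 8 → 8 → 10, so m(5) = 10.
  α_4 = 4: Horner steps 8 → 0 → 9, so m(4) = 9.
  α_5 = 9: Horner steps 8 → 1 → 5, so m(9) = 5.
Codeword c = [8, 3, 10, 9, 5] ∈ F_13^5.


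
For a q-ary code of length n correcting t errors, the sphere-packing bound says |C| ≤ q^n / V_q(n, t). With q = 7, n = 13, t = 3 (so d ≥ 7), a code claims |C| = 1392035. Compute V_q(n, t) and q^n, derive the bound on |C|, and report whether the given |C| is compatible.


V_q(n, t) = 64663, q^n = 96889010407, Hamming bound = 1498368, |C| = 1392035 ≤ bound (satisfied).

Step 1: Compute V_q(n, t) = Σ_{j=0}^3 C(n, j) (q−1)^j.
  j = 0: C(13,0)·(6)^0 = 1·1 = 1.
  j = 1: C(13,1)·(6)^1 = 13·6 = 78.
  j = 2: C(13,2)·(6)^2 = 78·36 = 2808.
  j = 3: C(13,3)·(6)^3 = 286·216 = 61776.
  V_q(n, t) = 1 + 78 + 2808 + 61776 = 64663.
Step 2: q^n = 7^13 = 96889010407.
Step 3: Hamming bound ⌊q^n / V_q(n,t)⌋ = ⌊96889010407/64663⌋ = 1498368.
Step 4: Compare |C| = 1392035 to 1498368: satisfied.
The claimed |C| lies below the Hamming bound.


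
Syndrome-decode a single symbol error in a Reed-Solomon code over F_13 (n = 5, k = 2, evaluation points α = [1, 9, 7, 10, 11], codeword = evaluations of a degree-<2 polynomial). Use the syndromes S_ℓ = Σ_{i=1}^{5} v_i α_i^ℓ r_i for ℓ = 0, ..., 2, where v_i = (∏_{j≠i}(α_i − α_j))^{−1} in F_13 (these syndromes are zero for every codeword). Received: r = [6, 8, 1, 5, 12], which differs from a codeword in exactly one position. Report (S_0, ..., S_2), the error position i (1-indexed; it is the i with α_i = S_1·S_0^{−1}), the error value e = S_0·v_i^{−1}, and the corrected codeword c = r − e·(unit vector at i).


S = (5, 3, 7), error at position 5, error magnitude e = 10, c = [6, 8, 1, 5, 2].

Step 1: column multipliers v_i = (∏_{j≠i}(α_i − α_j))^{−1} mod 13.
  i = 1 (α = 1): (1−9)(1−7)(1−10)(1−11) = (−8)·(−6)·(−9)·(−10) = 4320 ≡ 4, so v_1 = 4^{−1} = 10 (mod 13).
  i = 2 (α = 9): (9−1)(9−7)(9−10)(9−11) = 8·2·(−1)·(−2) = 32 ≡ 6, so v_2 = 6^{−1} = 11 (mod 13).
  i = 3 (α = 7): (7−1)(7−9)(7−10)(7−11) = 6·(−2)·(−3)·(−4) = −144 ≡ 12, so v_3 = 12^{−1} = 12 (mod 13).
  i = 4 (α = 10): (10−1)(10−9)(10−7)(10−11) = 9·1·3·(−1) = −27 ≡ 12, so v_4 = 12^{−1} = 12 (mod 13).
  i = 5 (α = 11): (11−1)(11−9)(11−7)(11−10) = 10·2·4·1 = 80 ≡ 2, so v_5 = 2^{−1} = 7 (mod 13).
  v = [10, 11, 12, 12, 7].
Step 2: syndromes of r = [6, 8, 1, 5, 12] (all sums mod 13).
  S_0 = Σ v_i r_i = 10·6 + 11·8 + 12·1 + 12·5 + 7·12 = 304 ≡ 5.
  S_1 = Σ v_i α_i r_i = 10·1·6 + 11·9·8 + 12·7·1 + 12·10·5 + 7·11·12 = 2460 ≡ 3.
  α_i^2 mod 13 = [1, 3, 10, 9, 4].
  S_2 = Σ v_i α_i^2 r_i = 10·1·6 + 11·3·8 + 12·10·1 + 12·9·5 + 7·4·12 = 1320 ≡ 7.
  S = (5, 3, 7) ≠ 0, so r is not a codeword (an error is present).
Step 3: locate the error. For a single error e at position i, S_ℓ = v_i·e·α_i^ℓ, so α_err = S_1/S_0.
  S_0^{−1} = 5^{−1} = 8 (mod 13), so α_err = 3·8 = 24 ≡ 11 = α_5. Error position i = 5.
  Consistency check: S_2/S_1 = 7·9 = 63 ≡ 11 = α_err ✓ (single-error assumption holds).
Step 4: error magnitude e = S_0/v_5 = S_0·∏_{j≠5}(α_5 − α_j) = 5·2 = 10 ≡ 10 (mod 13).
Step 5: correct position 5: c_5 = r_5 − e = 12 − 10 ≡ 2 (mod 13). Hence c = [6, 8, 1, 5, 2].
  Check: interpolating c through the α_i gives m(x) = 9 + 10·x (degree < 2) with m(α_i) = c_i for every i, so c is indeed a codeword.


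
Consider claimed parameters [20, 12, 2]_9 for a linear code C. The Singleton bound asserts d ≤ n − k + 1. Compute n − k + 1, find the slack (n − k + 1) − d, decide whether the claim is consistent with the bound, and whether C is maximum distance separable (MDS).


Singleton RHS = n − k + 1 = 9, slack = 7, bound satisfied, not MDS.

Singleton bound: d ≤ n − k + 1.
Here n = 20, k = 12, so n − k + 1 = 9.
Given d = 2, check d ≤ 9: YES.
Slack = (n − k + 1) − d = 7.
The code is NOT MDS (slack = 7 > 0).
Description: the claimed parameters are [20, 12, 2]_9; such a code would be non-MDS.


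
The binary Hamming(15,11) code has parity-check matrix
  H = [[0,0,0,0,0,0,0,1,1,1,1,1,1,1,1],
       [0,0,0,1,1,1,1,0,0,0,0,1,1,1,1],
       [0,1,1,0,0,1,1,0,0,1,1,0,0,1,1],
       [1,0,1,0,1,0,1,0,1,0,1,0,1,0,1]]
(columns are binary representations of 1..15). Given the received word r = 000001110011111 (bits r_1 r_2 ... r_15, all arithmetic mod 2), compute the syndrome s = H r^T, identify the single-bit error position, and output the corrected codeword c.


s = (0, 0, 1, 0)^T, error position = 2, corrected codeword c = 010001110011111

Compute s = H r^T mod 2 one row at a time:
  s_1 = 1 + 0 + 0 + 1 + 1 + 1 + 1 + 1 = 6 ≡ 0 (mod 2).
  s_2 = 0 + 0 + 1 + 1 + 1 + 1 + 1 + 1 = 6 ≡ 0 (mod 2).
  s_3 = 0 + 0 + 1 + 1 + 0 + 1 + 1 + 1 = 5 ≡ 1 (mod 2).
  s_4 = 0 + 0 + 0 + 1 + 0 + 1 + 1 + 1 = 4 ≡ 0 (mod 2).
s = (0, 0, 1, 0)^T — this equals column 2 of H (binary 0010), so error is at position 2.
Correct: flip bit 2 of r = 000001110011111 to get c = 010001110011111.


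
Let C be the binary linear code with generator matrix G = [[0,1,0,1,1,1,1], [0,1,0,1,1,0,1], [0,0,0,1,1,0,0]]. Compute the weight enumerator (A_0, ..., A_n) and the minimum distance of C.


Weight distribution: A_0 = 1, A_1 = 1, A_2 = 2, A_3 = 2, A_4 = 1, A_5 = 1. Minimum distance d = 1.

Enumerate all 2^3 = 8 messages m ∈ F_2^3.
For each, compute codeword c = mG in F_2^7, then tally its weight.
  m = 000 → c = 0000000, weight = 0.
  m = 100 → c = 0101111, weight = 5.
  m = 010 → c = 0101101, weight = 4.
  m = 110 → c = 0000010, weight = 1.
  m = 001 → c = 0001100, weight = 2.
  m = 101 → c = 0100011, weight = 3.
  m = 011 → c = 0100001, weight = 2.
  m = 111 → c = 0001110, weight = 3.
Tally weights:
  weight 0: 1 codewords.
  weight 1: 1 codewords.
  weight 2: 2 codewords.
  weight 3: 2 codewords.
  weight 4: 1 codewords.
  weight 5: 1 codewords.
Minimum distance d = smallest w > 0 with A_w > 0 = 1.
Sanity: Σ A_w = 8 = 2^3 = 8 ✓.


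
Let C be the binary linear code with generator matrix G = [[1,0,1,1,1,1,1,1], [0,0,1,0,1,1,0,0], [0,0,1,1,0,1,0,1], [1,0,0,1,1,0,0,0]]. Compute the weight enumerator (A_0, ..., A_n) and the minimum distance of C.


Weight distribution: A_0 = 1, A_2 = 2, A_3 = 5, A_4 = 5, A_5 = 2, A_7 = 1. Minimum distance d = 2.

Enumerate all 2^4 = 16 messages m ∈ F_2^4.
For each, compute codeword c = mG in F_2^8, then tally its weight.
  m = 0000 → c = 00000000, weight = 0.
  m = 1000 → c = 10111111, weight = 7.
  m = 0100 → c = 00101100, weight = 3.
  m = 1100 → c = 10010011, weight = 4.
  m = 0010 → c = 00110101, weight = 4.
  m = 1010 → c = 10001010, weight = 3.
  m = 0110 → c = 00011001, weight = 3.
  m = 1110 → c = 10100110, weight = 4.
  m = 0001 → c = 10011000, weight = 3.
  m = 1001 → c = 00100111, weight = 4.
  m = 0101 → c = 10110100, weight = 4.
  m = 1101 → c = 00001011, weight = 3.
  m = 0011 → c = 10101101, weight = 5.
  m = 1011 → c = 00010010, weight = 2.
  m = 0111 → c = 10000001, weight = 2.
  m = 1111 → c = 00111110, weight = 5.
Tally weights:
  weight 0: 1 codewords.
  weight 2: 2 codewords.
  weight 3: 5 codewords.
  weight 4: 5 codewords.
  weight 5: 2 codewords.
  weight 7: 1 codewords.
Minimum distance d = smallest w > 0 with A_w > 0 = 2.
Sanity: Σ A_w = 16 = 2^4 = 16 ✓.


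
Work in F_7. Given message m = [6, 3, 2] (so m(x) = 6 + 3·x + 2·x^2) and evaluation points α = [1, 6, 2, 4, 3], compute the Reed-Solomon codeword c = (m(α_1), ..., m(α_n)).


c = [4, 5, 6, 1, 5]

Message polynomial: m(x) = 6 + 3·x + 2·x^2 (mod 7).
For each evaluation point α_i, compute m(α_i) mod 7:
  α_1 = 1: Horner steps 2 → 5 → 4, so m(1) = 4.
  α_2 = 6: Horner steps 2 → 1 → 5, so m(6) = 5.
  α_3 = 2: Horner steps 2 → 0 → 6, so m(2) = 6.
  α_4 = 4: Horner steps 2 → 4 → 1, so m(4) = 1.
  α_5 = 3: Horner steps 2 → 2 → 5, so m(3) = 5.
Codeword c = [4, 5, 6, 1, 5] ∈ F_7^5.


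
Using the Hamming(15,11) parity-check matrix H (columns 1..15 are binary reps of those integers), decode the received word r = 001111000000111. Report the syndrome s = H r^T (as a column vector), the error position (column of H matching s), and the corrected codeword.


s = (1, 0, 0, 0)^T, error position = 8, corrected codeword c = 001111010000111

Compute s = H r^T mod 2 one row at a time:
  s_1 = 0 + 0 + 0 + 0 + 0 + 1 + 1 + 1 = 3 ≡ 1 (mod 2).
  s_2 = 1 + 1 + 1 + 0 + 0 + 1 + 1 + 1 = 6 ≡ 0 (mod 2).
  s_3 = 0 + 1 + 1 + 0 + 0 + 0 + 1 + 1 = 4 ≡ 0 (mod 2).
  s_4 = 0 + 1 + 1 + 0 + 0 + 0 + 1 + 1 = 4 ≡ 0 (mod 2).
s = (1, 0, 0, 0)^T — this equals column 8 of H (binary 1000), so error is at position 8.
Correct: flip bit 8 of r = 001111000000111 to get c = 001111010000111.


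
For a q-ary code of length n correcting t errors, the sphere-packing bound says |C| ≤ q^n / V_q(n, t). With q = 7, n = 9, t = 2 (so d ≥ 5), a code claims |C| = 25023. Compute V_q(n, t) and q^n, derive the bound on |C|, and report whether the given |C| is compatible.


V_q(n, t) = 1351, q^n = 40353607, Hamming bound = 29869, |C| = 25023 ≤ bound (satisfied).

Step 1: Compute V_q(n, t) = Σ_{j=0}^2 C(n, j) (q−1)^j.
  j = 0: C(9,0)·(6)^0 = 1·1 = 1.
  j = 1: C(9,1)·(6)^1 = 9·6 = 54.
  j = 2: C(9,2)·(6)^2 = 36·36 = 1296.
  V_q(n, t) = 1 + 54 + 1296 = 1351.
Step 2: q^n = 7^9 = 40353607.
Step 3: Hamming bound ⌊q^n / V_q(n,t)⌋ = ⌊40353607/1351⌋ = 29869.
Step 4: Compare |C| = 25023 to 29869: satisfied.
The claimed |C| lies below the Hamming bound.


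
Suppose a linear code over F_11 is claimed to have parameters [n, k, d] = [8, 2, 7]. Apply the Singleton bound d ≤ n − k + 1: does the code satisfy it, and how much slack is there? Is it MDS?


Singleton RHS = n − k + 1 = 7, slack = 0, bound satisfied, MDS.

Singleton bound: d ≤ n − k + 1.
Here n = 8, k = 2, so n − k + 1 = 7.
Given d = 7, check d ≤ 7: YES.
Slack = (n − k + 1) − d = 0.
The code is MDS (slack = 0).
Description: the claimed parameters are [8, 2, 7]_11; such a code would be MDS (meets Singleton bound).


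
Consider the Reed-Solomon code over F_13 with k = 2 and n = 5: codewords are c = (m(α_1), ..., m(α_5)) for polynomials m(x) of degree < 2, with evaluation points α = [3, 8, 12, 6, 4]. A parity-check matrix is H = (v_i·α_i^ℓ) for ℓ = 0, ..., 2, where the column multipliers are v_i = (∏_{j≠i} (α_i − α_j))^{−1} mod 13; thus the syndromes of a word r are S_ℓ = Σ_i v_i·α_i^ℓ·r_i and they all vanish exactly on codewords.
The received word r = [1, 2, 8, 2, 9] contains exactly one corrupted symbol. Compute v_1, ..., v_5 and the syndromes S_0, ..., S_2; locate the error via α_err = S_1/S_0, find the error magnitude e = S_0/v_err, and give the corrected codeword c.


S = (6, 10, 8), error at position 4, error magnitude e = 3, c = [1, 2, 8, 12, 9].

Step 1: column multipliers v_i = (∏_{j≠i}(α_i − α_j))^{−1} mod 13.
  i = 1 (α = 3): (3−8)(3−12)(3−6)(3−4) = (−5)·(−9)·(−3)·(−1) = 135 ≡ 5, so v_1 = 5^{−1} = 8 (mod 13).
  i = 2 (α = 8): (8−3)(8−12)(8−6)(8−4) = 5·(−4)·2·4 = −160 ≡ 9, so v_2 = 9^{−1} = 3 (mod 13).
  i = 3 (α = 12): (12−3)(12−8)(12−6)(12−4) = 9·4·6·8 = 1728 ≡ 12, so v_3 = 12^{−1} = 12 (mod 13).
  i = 4 (α = 6): (6−3)(6−8)(6−12)(6−4) = 3·(−2)·(−6)·2 = 72 ≡ 7, so v_4 = 7^{−1} = 2 (mod 13).
  i = 5 (α = 4): (4−3)(4−8)(4−12)(4−6) = 1·(−4)·(−8)·(−2) = −64 ≡ 1, so v_5 = 1^{−1} = 1 (mod 13).
  v = [8, 3, 12, 2, 1].
Step 2: syndromes of r = [1, 2, 8, 2, 9] (all sums mod 13).
  S_0 = Σ v_i r_i = 8·1 + 3·2 + 12·8 + 2·2 + 1·9 = 123 ≡ 6.
  S_1 = Σ v_i α_i r_i = 8·3·1 + 3·8·2 + 12·12·8 + 2·6·2 + 1·4·9 = 1284 ≡ 10.
  α_i^2 mod 13 = [9, 12, 1, 10, 3].
  S_2 = Σ v_i α_i^2 r_i = 8·9·1 + 3·12·2 + 12·1·8 + 2·10·2 + 1·3·9 = 307 ≡ 8.
  S = (6, 10, 8) ≠ 0, so r is not a codeword (an error is present).
Step 3: locate the error. For a single error e at position i, S_ℓ = v_i·e·α_i^ℓ, so α_err = S_1/S_0.
  S_0^{−1} = 6^{−1} = 11 (mod 13), so α_err = 10·11 = 110 ≡ 6 = α_4. Error position i = 4.
  Consistency check: S_2/S_1 = 8·4 = 32 ≡ 6 = α_err ✓ (single-error assumption holds).
Step 4: error magnitude e = S_0/v_4 = S_0·∏_{j≠4}(α_4 − α_j) = 6·7 = 42 ≡ 3 (mod 13).
Step 5: correct position 4: c_4 = r_4 − e = 2 − 3 ≡ 12 (mod 13). Hence c = [1, 2, 8, 12, 9].
  Check: interpolating c through the α_i gives m(x) = 3 + 8·x (degree < 2) with m(α_i) = c_i for every i, so c is indeed a codeword.


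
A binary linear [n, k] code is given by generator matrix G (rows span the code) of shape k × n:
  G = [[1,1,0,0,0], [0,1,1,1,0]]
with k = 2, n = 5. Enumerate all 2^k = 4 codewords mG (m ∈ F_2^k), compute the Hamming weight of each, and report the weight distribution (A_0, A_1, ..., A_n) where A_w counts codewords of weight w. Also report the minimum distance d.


Weight distribution: A_0 = 1, A_2 = 1, A_3 = 2. Minimum distance d = 2.

Enumerate all 2^2 = 4 messages m ∈ F_2^2.
For each, compute codeword c = mG in F_2^5, then tally its weight.
  m = 00 → c = 00000, weight = 0.
  m = 10 → c = 11000, weight = 2.
  m = 01 → c = 01110, weight = 3.
  m = 11 → c = 10110, weight = 3.
Tally weights:
  weight 0: 1 codewords.
  weight 2: 1 codewords.
  weight 3: 2 codewords.
Minimum distance d = smallest w > 0 with A_w > 0 = 2.
Sanity: Σ A_w = 4 = 2^2 = 4 ✓.


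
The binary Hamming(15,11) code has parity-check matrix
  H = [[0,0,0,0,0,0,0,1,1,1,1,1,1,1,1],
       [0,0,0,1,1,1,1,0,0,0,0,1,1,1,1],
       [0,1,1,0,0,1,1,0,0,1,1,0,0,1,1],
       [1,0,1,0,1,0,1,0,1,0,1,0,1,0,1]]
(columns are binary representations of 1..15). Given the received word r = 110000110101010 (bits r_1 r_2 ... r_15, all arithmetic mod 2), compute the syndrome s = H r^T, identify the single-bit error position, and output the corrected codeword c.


s = (0, 1, 0, 0)^T, error position = 4, corrected codeword c = 110100110101010

Compute s = H r^T mod 2 one row at a time:
  s_1 = 1 + 0 + 1 + 0 + 1 + 0 + 1 + 0 = 4 ≡ 0 (mod 2).
  s_2 = 0 + 0 + 0 + 1 + 1 + 0 + 1 + 0 = 3 ≡ 1 (mod 2).
  s_3 = 1 + 0 + 0 + 1 + 1 + 0 + 1 + 0 = 4 ≡ 0 (mod 2).
  s_4 = 1 + 0 + 0 + 1 + 0 + 0 + 0 + 0 = 2 ≡ 0 (mod 2).
s = (0, 1, 0, 0)^T — this equals column 4 of H (binary 0100), so error is at position 4.
Correct: flip bit 4 of r = 110000110101010 to get c = 110100110101010.


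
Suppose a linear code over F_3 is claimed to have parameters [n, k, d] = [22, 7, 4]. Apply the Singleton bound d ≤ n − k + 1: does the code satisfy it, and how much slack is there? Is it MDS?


Singleton RHS = n − k + 1 = 16, slack = 12, bound satisfied, not MDS.

Singleton bound: d ≤ n − k + 1.
Here n = 22, k = 7, so n − k + 1 = 16.
Given d = 4, check d ≤ 16: YES.
Slack = (n − k + 1) − d = 12.
The code is NOT MDS (slack = 12 > 0).
Description: the claimed parameters are [22, 7, 4]_3; such a code would be non-MDS.


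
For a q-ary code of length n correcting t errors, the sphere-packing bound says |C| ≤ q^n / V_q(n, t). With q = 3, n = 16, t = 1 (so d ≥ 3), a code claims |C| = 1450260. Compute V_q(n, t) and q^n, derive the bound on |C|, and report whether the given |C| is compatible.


V_q(n, t) = 33, q^n = 43046721, Hamming bound = 1304446, |C| = 1450260 > bound (violated).

Step 1: Compute V_q(n, t) = Σ_{j=0}^1 C(n, j) (q−1)^j.
  j = 0: C(16,0)·(2)^0 = 1·1 = 1.
  j = 1: C(16,1)·(2)^1 = 16·2 = 32.
  V_q(n, t) = 1 + 32 = 33.
Step 2: q^n = 3^16 = 43046721.
Step 3: Hamming bound ⌊q^n / V_q(n,t)⌋ = ⌊43046721/33⌋ = 1304446.
Step 4: Compare |C| = 1450260 to 1304446: violated.
The claimed |C| lies above the Hamming bound, so no 3-ary code of length 16 with d ≥ 3 can have 1450260 codewords.


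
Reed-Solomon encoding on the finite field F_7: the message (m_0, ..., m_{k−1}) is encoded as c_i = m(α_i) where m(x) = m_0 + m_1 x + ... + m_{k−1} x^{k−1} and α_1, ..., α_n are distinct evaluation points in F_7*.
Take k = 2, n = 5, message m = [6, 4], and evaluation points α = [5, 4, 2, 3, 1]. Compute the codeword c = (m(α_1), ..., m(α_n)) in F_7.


c = [5, 1, 0, 4, 3]

Message polynomial: m(x) = 6 + 4·x (mod 7).
For each evaluation point α_i, compute m(α_i) mod 7:
  α_1 = 5: Horner steps 4 → 5, so m(5) = 5.
  α_2 = 4: Horner steps 4 → 1, so m(4) = 1.
  α_3 = 2: Horner steps 4 → 0, so m(2) = 0.
  α_4 = 3: Horner steps 4 → 4, so m(3) = 4.
  α_5 = 1: Horner steps 4 → 3, so m(1) = 3.
Codeword c = [5, 1, 0, 4, 3] ∈ F_7^5.


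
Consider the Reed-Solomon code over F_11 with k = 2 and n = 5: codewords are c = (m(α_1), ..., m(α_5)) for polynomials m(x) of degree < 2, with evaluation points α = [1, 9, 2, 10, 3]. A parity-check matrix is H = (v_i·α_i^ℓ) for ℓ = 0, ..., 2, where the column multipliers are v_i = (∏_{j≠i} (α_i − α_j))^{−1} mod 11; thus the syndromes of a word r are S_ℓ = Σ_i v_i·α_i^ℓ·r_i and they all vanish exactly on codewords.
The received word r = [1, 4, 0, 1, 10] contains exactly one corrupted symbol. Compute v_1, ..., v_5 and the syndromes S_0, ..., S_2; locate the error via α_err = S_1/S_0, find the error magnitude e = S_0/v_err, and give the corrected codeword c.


S = (1, 10, 1), error at position 4, error magnitude e = 9, c = [1, 4, 0, 3, 10].

Step 1: column multipliers v_i = (∏_{j≠i}(α_i − α_j))^{−1} mod 11.
  i = 1 (α = 1): (1−9)(1−2)(1−10)(1−3) = (−8)·(−1)·(−9)·(−2) = 144 ≡ 1, so v_1 = 1^{−1} = 1 (mod 11).
  i = 2 (α = 9): (9−1)(9−2)(9−10)(9−3) = 8·7·(−1)·6 = −336 ≡ 5, so v_2 = 5^{−1} = 9 (mod 11).
  i = 3 (α = 2): (2−1)(2−9)(2−10)(2−3) = 1·(−7)·(−8)·(−1) = −56 ≡ 10, so v_3 = 10^{−1} = 10 (mod 11).
  i = 4 (α = 10): (10−1)(10−9)(10−2)(10−3) = 9·1·8·7 = 504 ≡ 9, so v_4 = 9^{−1} = 5 (mod 11).
  i = 5 (α = 3): (3−1)(3−9)(3−2)(3−10) = 2·(−6)·1·(−7) = 84 ≡ 7, so v_5 = 7^{−1} = 8 (mod 11).
  v = [1, 9, 10, 5, 8].
Step 2: syndromes of r = [1, 4, 0, 1, 10] (all sums mod 11).
  S_0 = Σ v_i r_i = 1·1 + 9·4 + 10·0 + 5·1 + 8·10 = 122 ≡ 1.
  S_1 = Σ v_i α_i r_i = 1·1·1 + 9·9·4 + 10·2·0 + 5·10·1 + 8·3·10 = 615 ≡ 10.
  α_i^2 mod 11 = [1, 4, 4, 1, 9].
  S_2 = Σ v_i α_i^2 r_i = 1·1·1 + 9·4·4 + 10·4·0 + 5·1·1 + 8·9·10 = 870 ≡ 1.
  S = (1, 10, 1) ≠ 0, so r is not a codeword (an error is present).
Step 3: locate the error. For a single error e at position i, S_ℓ = v_i·e·α_i^ℓ, so α_err = S_1/S_0.
  S_0^{−1} = 1^{−1} = 1 (mod 11), so α_err = 10·1 = 10 ≡ 10 = α_4. Error position i = 4.
  Consistency check: S_2/S_1 = 1·10 = 10 ≡ 10 = α_err ✓ (single-error assumption holds).
Step 4: error magnitude e = S_0/v_4 = S_0·∏_{j≠4}(α_4 − α_j) = 1·9 = 9 ≡ 9 (mod 11).
Step 5: correct position 4: c_4 = r_4 − e = 1 − 9 ≡ 3 (mod 11). Hence c = [1, 4, 0, 3, 10].
  Check: interpolating c through the α_i gives m(x) = 2 + 10·x (degree < 2) with m(α_i) = c_i for every i, so c is indeed a codeword.


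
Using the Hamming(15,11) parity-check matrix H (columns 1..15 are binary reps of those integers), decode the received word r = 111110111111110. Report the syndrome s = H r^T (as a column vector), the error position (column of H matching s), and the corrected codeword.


s = (1, 0, 0, 1)^T, error position = 9, corrected codeword c = 111110110111110

Compute s = H r^T mod 2 one row at a time:
  s_1 = 1 + 1 + 1 + 1 + 1 + 1 + 1 + 0 = 7 ≡ 1 (mod 2).
  s_2 = 1 + 1 + 0 + 1 + 1 + 1 + 1 + 0 = 6 ≡ 0 (mod 2).
  s_3 = 1 + 1 + 0 + 1 + 1 + 1 + 1 + 0 = 6 ≡ 0 (mod 2).
  s_4 = 1 + 1 + 1 + 1 + 1 + 1 + 1 + 0 = 7 ≡ 1 (mod 2).
s = (1, 0, 0, 1)^T — this equals column 9 of H (binary 1001), so error is at position 9.
Correct: flip bit 9 of r = 111110111111110 to get c = 111110110111110.


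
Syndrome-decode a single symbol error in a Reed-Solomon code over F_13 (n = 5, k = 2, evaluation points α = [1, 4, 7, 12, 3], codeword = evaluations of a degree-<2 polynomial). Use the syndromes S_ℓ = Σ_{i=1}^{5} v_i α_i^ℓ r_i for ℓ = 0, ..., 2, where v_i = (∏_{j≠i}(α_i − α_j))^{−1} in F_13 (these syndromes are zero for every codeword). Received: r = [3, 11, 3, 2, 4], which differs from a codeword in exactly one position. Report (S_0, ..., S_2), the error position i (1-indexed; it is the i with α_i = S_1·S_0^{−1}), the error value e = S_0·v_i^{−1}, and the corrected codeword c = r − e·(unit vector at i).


S = (9, 11, 12), error at position 3, error magnitude e = 10, c = [3, 11, 6, 2, 4].

Step 1: column multipliers v_i = (∏_{j≠i}(α_i − α_j))^{−1} mod 13.
  i = 1 (α = 1): (1−4)(1−7)(1−12)(1−3) = (−3)·(−6)·(−11)·(−2) = 396 ≡ 6, so v_1 = 6^{−1} = 11 (mod 13).
  i = 2 (α = 4): (4−1)(4−7)(4−12)(4−3) = 3·(−3)·(−8)·1 = 72 ≡ 7, so v_2 = 7^{−1} = 2 (mod 13).
  i = 3 (α = 7): (7−1)(7−4)(7−12)(7−3) = 6·3·(−5)·4 = −360 ≡ 4, so v_3 = 4^{−1} = 10 (mod 13).
  i = 4 (α = 12): (12−1)(12−4)(12−7)(12−3) = 11·8·5·9 = 3960 ≡ 8, so v_4 = 8^{−1} = 5 (mod 13).
  i = 5 (α = 3): (3−1)(3−4)(3−7)(3−12) = 2·(−1)·(−4)·(−9) = −72 ≡ 6, so v_5 = 6^{−1} = 11 (mod 13).
  v = [11, 2, 10, 5, 11].
Step 2: syndromes of r = [3, 11, 3, 2, 4] (all sums mod 13).
  S_0 = Σ v_i r_i = 11·3 + 2·11 + 10·3 + 5·2 + 11·4 = 139 ≡ 9.
  S_1 = Σ v_i α_i r_i = 11·1·3 + 2·4·11 + 10·7·3 + 5·12·2 + 11·3·4 = 583 ≡ 11.
  α_i^2 mod 13 = [1, 3, 10, 1, 9].
  S_2 = Σ v_i α_i^2 r_i = 11·1·3 + 2·3·11 + 10·10·3 + 5·1·2 + 11·9·4 = 805 ≡ 12.
  S = (9, 11, 12) ≠ 0, so r is not a codeword (an error is present).
Step 3: locate the error. For a single error e at position i, S_ℓ = v_i·e·α_i^ℓ, so α_err = S_1/S_0.
  S_0^{−1} = 9^{−1} = 3 (mod 13), so α_err = 11·3 = 33 ≡ 7 = α_3. Error position i = 3.
  Consistency check: S_2/S_1 = 12·6 = 72 ≡ 7 = α_err ✓ (single-error assumption holds).
Step 4: error magnitude e = S_0/v_3 = S_0·∏_{j≠3}(α_3 − α_j) = 9·4 = 36 ≡ 10 (mod 13).
Step 5: correct position 3: c_3 = r_3 − e = 3 − 10 ≡ 6 (mod 13). Hence c = [3, 11, 6, 2, 4].
  Check: interpolating c through the α_i gives m(x) = 9 + 7·x (degree < 2) with m(α_i) = c_i for every i, so c is indeed a codeword.


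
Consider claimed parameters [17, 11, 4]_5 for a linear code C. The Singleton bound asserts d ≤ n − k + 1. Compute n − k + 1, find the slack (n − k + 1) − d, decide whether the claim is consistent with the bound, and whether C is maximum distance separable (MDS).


Singleton RHS = n − k + 1 = 7, slack = 3, bound satisfied, not MDS.

Singleton bound: d ≤ n − k + 1.
Here n = 17, k = 11, so n − k + 1 = 7.
Given d = 4, check d ≤ 7: YES.
Slack = (n − k + 1) − d = 3.
The code is NOT MDS (slack = 3 > 0).
Description: the claimed parameters are [17, 11, 4]_5; such a code would be non-MDS.


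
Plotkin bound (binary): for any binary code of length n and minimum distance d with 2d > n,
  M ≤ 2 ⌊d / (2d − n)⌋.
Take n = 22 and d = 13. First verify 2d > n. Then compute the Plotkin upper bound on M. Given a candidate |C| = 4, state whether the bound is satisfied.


Plotkin bound M ≤ 6; given |C| = 4 ≤ bound (satisfied).

Check applicability: 2d = 26, n = 22.
2d − n = 4 > 0, so Plotkin applies.
Compute d/(2d−n) = 13/4 ≈ 3.2500.
⌊d/(2d−n)⌋ = 3.
Plotkin bound: M ≤ 2·3 = 6.
Given |C| = 4, check: satisfied.
This |C| is below the Plotkin bound.


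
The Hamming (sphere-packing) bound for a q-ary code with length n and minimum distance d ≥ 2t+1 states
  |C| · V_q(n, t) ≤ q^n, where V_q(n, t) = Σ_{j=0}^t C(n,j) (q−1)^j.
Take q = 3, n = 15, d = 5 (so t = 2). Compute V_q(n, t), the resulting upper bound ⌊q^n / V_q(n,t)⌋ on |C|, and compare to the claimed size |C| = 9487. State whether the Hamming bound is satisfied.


V_q(n, t) = 451, q^n = 14348907, Hamming bound = 31815, |C| = 9487 ≤ bound (satisfied).

Step 1: Compute V_q(n, t) = Σ_{j=0}^2 C(n, j) (q−1)^j.
  j = 0: C(15,0)·(2)^0 = 1·1 = 1.
  j = 1: C(15,1)·(2)^1 = 15·2 = 30.
  j = 2: C(15,2)·(2)^2 = 105·4 = 420.
  V_q(n, t) = 1 + 30 + 420 = 451.
Step 2: q^n = 3^15 = 14348907.
Step 3: Hamming bound ⌊q^n / V_q(n,t)⌋ = ⌊14348907/451⌋ = 31815.
Step 4: Compare |C| = 9487 to 31815: satisfied.
The claimed |C| lies below the Hamming bound.


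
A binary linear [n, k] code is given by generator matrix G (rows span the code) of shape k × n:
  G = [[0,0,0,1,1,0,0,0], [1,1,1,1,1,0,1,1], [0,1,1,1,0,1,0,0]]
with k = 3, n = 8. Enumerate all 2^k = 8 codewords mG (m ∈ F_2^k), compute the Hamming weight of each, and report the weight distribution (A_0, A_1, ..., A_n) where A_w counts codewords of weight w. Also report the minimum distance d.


Weight distribution: A_0 = 1, A_2 = 1, A_4 = 2, A_5 = 3, A_7 = 1. Minimum distance d = 2.

Enumerate all 2^3 = 8 messages m ∈ F_2^3.
For each, compute codeword c = mG in F_2^8, then tally its weight.
  m = 000 → c = 00000000, weight = 0.
  m = 100 → c = 00011000, weight = 2.
  m = 010 → c = 11111011, weight = 7.
  m = 110 → c = 11100011, weight = 5.
  m = 001 → c = 01110100, weight = 4.
  m = 101 → c = 01101100, weight = 4.
  m = 011 → c = 10001111, weight = 5.
  m = 111 → c = 10010111, weight = 5.
Tally weights:
  weight 0: 1 codewords.
  weight 2: 1 codewords.
  weight 4: 2 codewords.
  weight 5: 3 codewords.
  weight 7: 1 codewords.
Minimum distance d = smallest w > 0 with A_w > 0 = 2.
Sanity: Σ A_w = 8 = 2^3 = 8 ✓.


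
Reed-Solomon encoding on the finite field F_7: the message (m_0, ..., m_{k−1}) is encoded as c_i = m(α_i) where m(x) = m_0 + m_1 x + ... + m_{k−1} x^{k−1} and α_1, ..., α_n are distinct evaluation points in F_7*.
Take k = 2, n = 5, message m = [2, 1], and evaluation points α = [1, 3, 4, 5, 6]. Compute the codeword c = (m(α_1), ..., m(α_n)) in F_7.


c = [3, 5, 6, 0, 1]

Message polynomial: m(x) = 2 + 1·x (mod 7).
For each evaluation point α_i, compute m(α_i) mod 7:
  α_1 = 1: Horner steps 1 → 3, so m(1) = 3.
  α_2 = 3: Horner steps 1 → 5, so m(3) = 5.
  α_3 = 4: Horner steps 1 → 6, so m(4) = 6.
  α_4 = 5: Horner steps 1 → 0, so m(5) = 0.
  α_5 = 6: Horner steps 1 → 1, so m(6) = 1.
Codeword c = [3, 5, 6, 0, 1] ∈ F_7^5.


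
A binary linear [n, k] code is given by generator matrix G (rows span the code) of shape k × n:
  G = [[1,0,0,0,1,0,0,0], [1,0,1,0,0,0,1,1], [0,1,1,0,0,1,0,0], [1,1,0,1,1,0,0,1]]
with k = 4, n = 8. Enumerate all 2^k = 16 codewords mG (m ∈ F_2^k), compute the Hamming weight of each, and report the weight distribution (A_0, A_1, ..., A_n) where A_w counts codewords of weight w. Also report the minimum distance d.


Weight distribution: A_0 = 1, A_2 = 1, A_3 = 2, A_4 = 5, A_5 = 6, A_6 = 1. Minimum distance d = 2.

Enumerate all 2^4 = 16 messages m ∈ F_2^4.
For each, compute codeword c = mG in F_2^8, then tally its weight.
  m = 0000 → c = 00000000, weight = 0.
  m = 1000 → c = 10001000, weight = 2.
  m = 0100 → c = 10100011, weight = 4.
  m = 1100 → c = 00101011, weight = 4.
  m = 0010 → c = 01100100, weight = 3.
  m = 1010 → c = 11101100, weight = 5.
  m = 0110 → c = 11000111, weight = 5.
  m = 1110 → c = 01001111, weight = 5.
  m = 0001 → c = 11011001, weight = 5.
  m = 1001 → c = 01010001, weight = 3.
  m = 0101 → c = 01111010, weight = 5.
  m = 1101 → c = 11110010, weight = 5.
  m = 0011 → c = 10111101, weight = 6.
  m = 1011 → c = 00110101, weight = 4.
  m = 0111 → c = 00011110, weight = 4.
  m = 1111 → c = 10010110, weight = 4.
Tally weights:
  weight 0: 1 codewords.
  weight 2: 1 codewords.
  weight 3: 2 codewords.
  weight 4: 5 codewords.
  weight 5: 6 codewords.
  weight 6: 1 codewords.
Minimum distance d = smallest w > 0 with A_w > 0 = 2.
Sanity: Σ A_w = 16 = 2^4 = 16 ✓.


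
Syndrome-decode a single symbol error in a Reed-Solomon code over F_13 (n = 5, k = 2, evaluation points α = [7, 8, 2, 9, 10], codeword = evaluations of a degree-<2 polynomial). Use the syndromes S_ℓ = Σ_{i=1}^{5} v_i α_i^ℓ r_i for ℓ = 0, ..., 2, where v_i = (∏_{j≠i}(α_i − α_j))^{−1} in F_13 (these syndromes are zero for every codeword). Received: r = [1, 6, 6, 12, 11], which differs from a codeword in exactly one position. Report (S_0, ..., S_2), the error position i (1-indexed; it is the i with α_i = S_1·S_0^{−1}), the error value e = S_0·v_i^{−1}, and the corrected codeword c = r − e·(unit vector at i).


S = (7, 4, 6), error at position 2, error magnitude e = 6, c = [1, 0, 6, 12, 11].

Step 1: column multipliers v_i = (∏_{j≠i}(α_i − α_j))^{−1} mod 13.
  i = 1 (α = 7): (7−8)(7−2)(7−9)(7−10) = (−1)·5·(−2)·(−3) = −30 ≡ 9, so v_1 = 9^{−1} = 3 (mod 13).
  i = 2 (α = 8): (8−7)(8−2)(8−9)(8−10) = 1·6·(−1)·(−2) = 12 ≡ 12, so v_2 = 12^{−1} = 12 (mod 13).
  i = 3 (α = 2): (2−7)(2−8)(2−9)(2−10) = (−5)·(−6)·(−7)·(−8) = 1680 ≡ 3, so v_3 = 3^{−1} = 9 (mod 13).
  i = 4 (α = 9): (9−7)(9−8)(9−2)(9−10) = 2·1·7·(−1) = −14 ≡ 12, so v_4 = 12^{−1} = 12 (mod 13).
  i = 5 (α = 10): (10−7)(10−8)(10−2)(10−9) = 3·2·8·1 = 48 ≡ 9, so v_5 = 9^{−1} = 3 (mod 13).
  v = [3, 12, 9, 12, 3].
Step 2: syndromes of r = [1, 6, 6, 12, 11] (all sums mod 13).
  S_0 = Σ v_i r_i = 3·1 + 12·6 + 9·6 + 12·12 + 3·11 = 306 ≡ 7.
  S_1 = Σ v_i α_i r_i = 3·7·1 + 12·8·6 + 9·2·6 + 12·9·12 + 3·10·11 = 2331 ≡ 4.
  α_i^2 mod 13 = [10, 12, 4, 3, 9].
  S_2 = Σ v_i α_i^2 r_i = 3·10·1 + 12·12·6 + 9·4·6 + 12·3·12 + 3·9·11 = 1839 ≡ 6.
  S = (7, 4, 6) ≠ 0, so r is not a codeword (an error is present).
Step 3: locate the error. For a single error e at position i, S_ℓ = v_i·e·α_i^ℓ, so α_err = S_1/S_0.
  S_0^{−1} = 7^{−1} = 2 (mod 13), so α_err = 4·2 = 8 ≡ 8 = α_2. Error position i = 2.
  Consistency check: S_2/S_1 = 6·10 = 60 ≡ 8 = α_err ✓ (single-error assumption holds).
Step 4: error magnitude e = S_0/v_2 = S_0·∏_{j≠2}(α_2 − α_j) = 7·12 = 84 ≡ 6 (mod 13).
Step 5: correct position 2: c_2 = r_2 − e = 6 − 6 ≡ 0 (mod 13). Hence c = [1, 0, 6, 12, 11].
  Check: interpolating c through the α_i gives m(x) = 8 + 12·x (degree < 2) with m(α_i) = c_i for every i, so c is indeed a codeword.


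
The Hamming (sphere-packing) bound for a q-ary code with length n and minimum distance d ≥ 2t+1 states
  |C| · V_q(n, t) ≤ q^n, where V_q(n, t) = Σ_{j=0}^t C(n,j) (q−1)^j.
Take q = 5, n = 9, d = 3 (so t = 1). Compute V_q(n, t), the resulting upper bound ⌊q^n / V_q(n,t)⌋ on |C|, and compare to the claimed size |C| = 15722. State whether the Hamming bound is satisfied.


V_q(n, t) = 37, q^n = 1953125, Hamming bound = 52787, |C| = 15722 ≤ bound (satisfied).

Step 1: Compute V_q(n, t) = Σ_{j=0}^1 C(n, j) (q−1)^j.
  j = 0: C(9,0)·(4)^0 = 1·1 = 1.
  j = 1: C(9,1)·(4)^1 = 9·4 = 36.
  V_q(n, t) = 1 + 36 = 37.
Step 2: q^n = 5^9 = 1953125.
Step 3: Hamming bound ⌊q^n / V_q(n,t)⌋ = ⌊1953125/37⌋ = 52787.
Step 4: Compare |C| = 15722 to 52787: satisfied.
The claimed |C| lies below the Hamming bound.


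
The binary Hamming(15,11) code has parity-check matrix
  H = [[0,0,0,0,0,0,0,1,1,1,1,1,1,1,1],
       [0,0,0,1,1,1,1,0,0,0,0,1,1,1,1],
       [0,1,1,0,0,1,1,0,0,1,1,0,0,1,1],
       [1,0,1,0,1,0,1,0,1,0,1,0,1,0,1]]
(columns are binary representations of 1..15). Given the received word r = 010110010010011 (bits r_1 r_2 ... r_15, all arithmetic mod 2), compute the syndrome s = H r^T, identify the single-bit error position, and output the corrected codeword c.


s = (0, 0, 0, 1)^T, error position = 1, corrected codeword c = 110110010010011

Compute s = H r^T mod 2 one row at a time:
  s_1 = 1 + 0 + 0 + 1 + 0 + 0 + 1 + 1 = 4 ≡ 0 (mod 2).
  s_2 = 1 + 1 + 0 + 0 + 0 + 0 + 1 + 1 = 4 ≡ 0 (mod 2).
  s_3 = 1 + 0 + 0 + 0 + 0 + 1 + 1 + 1 = 4 ≡ 0 (mod 2).
  s_4 = 0 + 0 + 1 + 0 + 0 + 1 + 0 + 1 = 3 ≡ 1 (mod 2).
s = (0, 0, 0, 1)^T — this equals column 1 of H (binary 0001), so error is at position 1.
Correct: flip bit 1 of r = 010110010010011 to get c = 110110010010011.


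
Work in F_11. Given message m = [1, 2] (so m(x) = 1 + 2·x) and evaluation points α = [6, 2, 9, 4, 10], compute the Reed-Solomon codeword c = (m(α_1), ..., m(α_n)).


c = [2, 5, 8, 9, 10]

Message polynomial: m(x) = 1 + 2·x (mod 11).
For each evaluation point α_i, compute m(α_i) mod 11:
  α_1 = 6: Horner steps 2 → 2, so m(6) = 2.
  α_2 = 2: Horner steps 2 → 5, so m(2) = 5.
  α_3 = 9: Horner steps 2 → 8, so m(9) = 8.
  α_4 = 4: Horner steps 2 → 9, so m(4) = 9.
  α_5 = 10: Horner steps 2 → 10, so m(10) = 10.
Codeword c = [2, 5, 8, 9, 10] ∈ F_11^5.


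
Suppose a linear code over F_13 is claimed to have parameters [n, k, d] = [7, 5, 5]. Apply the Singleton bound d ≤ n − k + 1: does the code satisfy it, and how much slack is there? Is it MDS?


Singleton RHS = n − k + 1 = 3, slack = -2, bound violated (no such code; not MDS).

Singleton bound: d ≤ n − k + 1.
Here n = 7, k = 5, so n − k + 1 = 3.
Given d = 5, check d ≤ 3: NO.
Slack = (n − k + 1) − d = -2.
The slack is negative: d = 5 exceeds n − k + 1 = 3 by 2, so the Singleton bound is violated and no linear [7, 5, 5]_13 code can exist. In particular it is not MDS (MDS requires d = n − k + 1 exactly).
Description: the claimed parameters are [7, 5, 5]_13; such a code would be impossible (violates the Singleton bound).


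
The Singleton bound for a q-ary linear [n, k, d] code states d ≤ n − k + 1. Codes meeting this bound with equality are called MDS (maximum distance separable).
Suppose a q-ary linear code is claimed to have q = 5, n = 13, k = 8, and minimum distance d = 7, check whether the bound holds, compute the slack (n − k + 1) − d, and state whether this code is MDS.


Singleton RHS = n − k + 1 = 6, slack = -1, bound violated (no such code; not MDS).

Singleton bound: d ≤ n − k + 1.
Here n = 13, k = 8, so n − k + 1 = 6.
Given d = 7, check d ≤ 6: NO.
Slack = (n − k + 1) − d = -1.
The slack is negative: d = 7 exceeds n − k + 1 = 6 by 1, so the Singleton bound is violated and no linear [13, 8, 7]_5 code can exist. In particular it is not MDS (MDS requires d = n − k + 1 exactly).
Description: the claimed parameters are [13, 8, 7]_5; such a code would be impossible (violates the Singleton bound).


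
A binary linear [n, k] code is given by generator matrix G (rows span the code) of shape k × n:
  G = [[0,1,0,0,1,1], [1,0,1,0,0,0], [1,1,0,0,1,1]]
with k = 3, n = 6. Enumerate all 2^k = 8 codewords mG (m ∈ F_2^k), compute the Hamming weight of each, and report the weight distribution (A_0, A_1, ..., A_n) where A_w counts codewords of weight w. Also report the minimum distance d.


Weight distribution: A_0 = 1, A_1 = 2, A_2 = 1, A_3 = 1, A_4 = 2, A_5 = 1. Minimum distance d = 1.

Enumerate all 2^3 = 8 messages m ∈ F_2^3.
For each, compute codeword c = mG in F_2^6, then tally its weight.
  m = 000 → c = 000000, weight = 0.
  m = 100 → c = 010011, weight = 3.
  m = 010 → c = 101000, weight = 2.
  m = 110 → c = 111011, weight = 5.
  m = 001 → c = 110011, weight = 4.
  m = 101 → c = 100000, weight = 1.
  m = 011 → c = 011011, weight = 4.
  m = 111 → c = 001000, weight = 1.
Tally weights:
  weight 0: 1 codewords.
  weight 1: 2 codewords.
  weight 2: 1 codewords.
  weight 3: 1 codewords.
  weight 4: 2 codewords.
  weight 5: 1 codewords.
Minimum distance d = smallest w > 0 with A_w > 0 = 1.
Sanity: Σ A_w = 8 = 2^3 = 8 ✓.


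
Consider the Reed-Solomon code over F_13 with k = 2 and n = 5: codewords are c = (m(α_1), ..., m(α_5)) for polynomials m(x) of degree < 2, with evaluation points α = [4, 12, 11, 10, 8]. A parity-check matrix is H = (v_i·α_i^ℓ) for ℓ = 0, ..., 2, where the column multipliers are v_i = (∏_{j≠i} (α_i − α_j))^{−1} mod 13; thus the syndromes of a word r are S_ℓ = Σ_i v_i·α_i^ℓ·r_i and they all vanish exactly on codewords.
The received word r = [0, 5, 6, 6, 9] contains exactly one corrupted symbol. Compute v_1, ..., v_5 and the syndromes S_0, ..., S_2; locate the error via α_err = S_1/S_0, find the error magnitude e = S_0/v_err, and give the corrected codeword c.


S = (7, 5, 11), error at position 4, error magnitude e = 12, c = [0, 5, 6, 7, 9].

Step 1: column multipliers v_i = (∏_{j≠i}(α_i − α_j))^{−1} mod 13.
  i = 1 (α = 4): (4−12)(4−11)(4−10)(4−8) = (−8)·(−7)·(−6)·(−4) = 1344 ≡ 5, so v_1 = 5^{−1} = 8 (mod 13).
  i = 2 (α = 12): (12−4)(12−11)(12−10)(12−8) = 8·1·2·4 = 64 ≡ 12, so v_2 = 12^{−1} = 12 (mod 13).
  i = 3 (α = 11): (11−4)(11−12)(11−10)(11−8) = 7·(−1)·1·3 = −21 ≡ 5, so v_3 = 5^{−1} = 8 (mod 13).
  i = 4 (α = 10): (10−4)(10−12)(10−11)(10−8) = 6·(−2)·(−1)·2 = 24 ≡ 11, so v_4 = 11^{−1} = 6 (mod 13).
  i = 5 (α = 8): (8−4)(8−12)(8−11)(8−10) = 4·(−4)·(−3)·(−2) = −96 ≡ 8, so v_5 = 8^{−1} = 5 (mod 13).
  v = [8, 12, 8, 6, 5].
Step 2: syndromes of r = [0, 5, 6, 6, 9] (all sums mod 13).
  S_0 = Σ v_i r_i = 8·0 + 12·5 + 8·6 + 6·6 + 5·9 = 189 ≡ 7.
  S_1 = Σ v_i α_i r_i = 8·4·0 + 12·12·5 + 8·11·6 + 6·10·6 + 5·8·9 = 1968 ≡ 5.
  α_i^2 mod 13 = [3, 1, 4, 9, 12].
  S_2 = Σ v_i α_i^2 r_i = 8·3·0 + 12·1·5 + 8·4·6 + 6·9·6 + 5·12·9 = 1116 ≡ 11.
  S = (7, 5, 11) ≠ 0, so r is not a codeword (an error is present).
Step 3: locate the error. For a single error e at position i, S_ℓ = v_i·e·α_i^ℓ, so α_err = S_1/S_0.
  S_0^{−1} = 7^{−1} = 2 (mod 13), so α_err = 5·2 = 10 ≡ 10 = α_4. Error position i = 4.
  Consistency check: S_2/S_1 = 11·8 = 88 ≡ 10 = α_err ✓ (single-error assumption holds).
Step 4: error magnitude e = S_0/v_4 = S_0·∏_{j≠4}(α_4 − α_j) = 7·11 = 77 ≡ 12 (mod 13).
Step 5: correct position 4: c_4 = r_4 − e = 6 − 12 ≡ 7 (mod 13). Hence c = [0, 5, 6, 7, 9].
  Check: interpolating c through the α_i gives m(x) = 4 + 12·x (degree < 2) with m(α_i) = c_i for every i, so c is indeed a codeword.
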